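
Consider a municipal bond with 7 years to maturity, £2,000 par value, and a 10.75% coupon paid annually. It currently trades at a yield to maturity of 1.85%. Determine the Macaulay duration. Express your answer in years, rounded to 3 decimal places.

Periodic yield y = 0.0185. Discount each cash flow and weight by its year:
  t   CF        PV=CF/(1+0.0185)^t    t·PV
  1       215.00       211.0947       211.0947
  2       215.00       207.2604       414.5209
  3       215.00       203.4958       610.4873
  4       215.00       199.7995       799.1979
  5       215.00       196.1703       980.8516
  6       215.00       192.6071     1,155.6425
  7     2,215.00     1,948.2581    13,637.8069
  Σ                  3,158.6859    17,809.6018
Price P = Σ PV = 3,158.6859.
Macaulay duration = Σ(t·PV) / P = 17,809.6018 / 3,158.6859 = 5.63829 years.

5.638 years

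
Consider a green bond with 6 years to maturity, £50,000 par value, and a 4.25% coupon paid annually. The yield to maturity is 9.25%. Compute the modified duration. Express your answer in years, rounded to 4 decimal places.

Periodic yield y = 0.0925. First find Macaulay duration:
  t   CF        PV=CF/(1+0.0925)^t    t·PV
  1     2,125.00     1,945.0801     1,945.0801
  2     2,125.00     1,780.3937     3,560.7874
  3     2,125.00     1,629.6510     4,888.9529
  4     2,125.00     1,491.6714     5,966.6854
  5     2,125.00     1,365.3742     6,826.8712
  6    52,125.00    30,656.1346   183,936.8076
  Σ                 38,868.3049   207,125.1846
P = 38,868.3049; Macaulay duration = 207,125.1846 / 38,868.3049 = 5.32890 years.
Modified duration = D_Mac / (1 + y) = 5.32890 / 1.0925 = 4.87771 years.

4.8777 years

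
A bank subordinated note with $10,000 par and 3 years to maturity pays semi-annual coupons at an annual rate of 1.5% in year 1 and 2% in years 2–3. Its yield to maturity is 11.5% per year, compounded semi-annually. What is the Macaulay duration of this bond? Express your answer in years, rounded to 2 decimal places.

2.93 years

Periodic yield y = 0.0575. Discount each cash flow and weight by its period:
  t   CF        PV=CF/(1+0.0575)^t    t·PV
  1        75.00        70.9220        70.9220
  2        75.00        67.0657       134.1314
  3       100.00        84.5588       253.6764
  4       100.00        79.9611       319.8442
  5       100.00        75.6133       378.0664
  6    10,100.00     7,221.6946    43,330.1675
  Σ                  7,599.8154    44,486.8080
Price P = Σ PV = 7,599.8154.
Macaulay duration = Σ(t·PV) / P = 44,486.8080 / 7,599.8154 = 5.85367 half-year periods.
In years: 5.85367 / 2 = 2.92683 years.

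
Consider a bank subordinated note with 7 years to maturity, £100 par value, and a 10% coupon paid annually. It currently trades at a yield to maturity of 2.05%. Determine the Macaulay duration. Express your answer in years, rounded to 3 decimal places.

Periodic yield y = 0.0205. Discount each cash flow and weight by its year:
  t   CF        PV=CF/(1+0.0205)^t    t·PV
  1        10.00         9.7991         9.7991
  2        10.00         9.6023        19.2045
  3        10.00         9.4094        28.2281
  4        10.00         9.2204        36.8814
  5        10.00         9.0351        45.1757
  6        10.00         8.8536        53.1219
  7       110.00        95.4337       668.0357
  Σ                    151.3536       860.4465
Price P = Σ PV = 151.3536.
Macaulay duration = Σ(t·PV) / P = 860.4465 / 151.3536 = 5.68501 years.

5.685 years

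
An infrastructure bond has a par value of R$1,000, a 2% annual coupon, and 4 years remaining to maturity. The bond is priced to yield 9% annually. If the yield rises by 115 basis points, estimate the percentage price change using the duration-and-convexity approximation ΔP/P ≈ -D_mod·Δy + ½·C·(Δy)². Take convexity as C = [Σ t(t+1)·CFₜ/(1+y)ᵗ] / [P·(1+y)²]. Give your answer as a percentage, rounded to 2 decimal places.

-3.97%

With y = 0.09:
  t   CF        PV=CF/(1+0.09)^t    t·PV        t(t+1)·PV
  1        20.00        18.3486        18.3486          36.6972
  2        20.00        16.8336        33.6672         101.0016
  3        20.00        15.4437        46.3310         185.3240
  4     1,020.00       722.5937     2,890.3749      14,451.8743
  Σ                    773.2196     2,988.7217      14,774.8972
P = 773.2196; D_Mac = 3.86529 yrs; D_mod = 3.54614 yrs; C = 16.08306.
Duration effect: -3.54614 × (+0.0115) = -0.040781
Convexity effect: 0.5 × 16.08306 × (0.0115)² = +0.0010635
ΔP/P ≈ -0.040781 + 0.0010635 = -0.039717 = -3.9717%.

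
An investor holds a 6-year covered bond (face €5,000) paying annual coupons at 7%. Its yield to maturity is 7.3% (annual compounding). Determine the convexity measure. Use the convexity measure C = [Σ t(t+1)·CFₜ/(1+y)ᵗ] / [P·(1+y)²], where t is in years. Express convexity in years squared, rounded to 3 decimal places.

With y = 0.073:
  t   CF        PV=CF/(1+0.073)^t    t·PV        t(t+1)·PV
  1       350.00       326.1883       326.1883         652.3765
  2       350.00       303.9965       607.9930       1,823.9791
  3       350.00       283.3145       849.9436       3,399.7746
  4       350.00       264.0397     1,056.1586       5,280.7931
  5       350.00       246.0761     1,230.3805       7,382.2830
  6     5,350.00     3,505.5442    21,033.2653     147,232.8574
  Σ                  4,929.1593    25,103.9294     165,772.0637
P = 4,929.1593.
Convexity = Σ t(t+1)·PV / [P·(1+y)²] = 165,772.0637 / (4,929.1593 × 1.151329) = 29.21050.

29.211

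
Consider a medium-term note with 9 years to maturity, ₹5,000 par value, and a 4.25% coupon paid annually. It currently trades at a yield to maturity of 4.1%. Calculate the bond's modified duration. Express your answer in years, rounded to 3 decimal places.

7.370 years

Periodic yield y = 0.041. First find Macaulay duration:
  t   CF        PV=CF/(1+0.041)^t    t·PV
  1       212.50       204.1306       204.1306
  2       212.50       196.0909       392.1818
  3       212.50       188.3678       565.1035
  4       212.50       180.9489       723.7957
  5       212.50       173.8222       869.1111
  6       212.50       166.9762     1,001.8572
  7       212.50       160.3998     1,122.7986
  8       212.50       154.0824     1,232.6594
  9     5,212.50     3,630.6928    32,676.2351
  Σ                  5,055.5117    38,787.8730
P = 5,055.5117; Macaulay duration = 38,787.8730 / 5,055.5117 = 7.67239 years.
Modified duration = D_Mac / (1 + y) = 7.67239 / 1.041 = 7.37021 years.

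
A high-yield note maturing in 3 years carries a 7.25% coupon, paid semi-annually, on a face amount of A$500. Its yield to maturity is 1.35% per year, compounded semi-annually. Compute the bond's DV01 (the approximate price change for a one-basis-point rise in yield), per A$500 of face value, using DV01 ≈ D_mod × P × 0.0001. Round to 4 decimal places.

A$0.1615

Periodic yield y = 0.00675.
  t   CF        PV=CF/(1+0.00675)^t    t·PV
  1       18.125        18.0035        18.0035
  2       18.125        17.8828        35.7655
  3       18.125        17.7629        53.2886
  4       18.125        17.6438        70.5751
  5       18.125        17.5255        87.6274
  6      518.125       497.6279     2,985.7674
  Σ                    586.4463     3,251.0275
P = 586.4463; D_Mac = 5.54361 half-year periods = 2.77180 yrs; D_mod = 2.75322 yrs.
DV01 ≈ 2.75322 × 586.4463 × 0.0001 = 0.161462.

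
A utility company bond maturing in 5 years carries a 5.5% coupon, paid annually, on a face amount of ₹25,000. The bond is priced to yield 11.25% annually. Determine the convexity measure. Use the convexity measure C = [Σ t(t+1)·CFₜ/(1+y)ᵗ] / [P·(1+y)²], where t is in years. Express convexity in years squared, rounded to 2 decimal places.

With y = 0.1125:
  t   CF        PV=CF/(1+0.1125)^t    t·PV        t(t+1)·PV
  1     1,375.00     1,235.9551     1,235.9551       2,471.9101
  2     1,375.00     1,110.9708     2,221.9417       6,665.8250
  3     1,375.00       998.6255     2,995.8764      11,983.5057
  4     1,375.00       897.6409     3,590.5635      17,952.8175
  5    26,375.00    15,477.1991    77,385.9956     464,315.9737
  Σ                 19,720.3914    87,430.3322     503,390.0319
P = 19,720.3914.
Convexity = Σ t(t+1)·PV / [P·(1+y)²] = 503,390.0319 / (19,720.3914 × 1.237656) = 20.62477.

20.62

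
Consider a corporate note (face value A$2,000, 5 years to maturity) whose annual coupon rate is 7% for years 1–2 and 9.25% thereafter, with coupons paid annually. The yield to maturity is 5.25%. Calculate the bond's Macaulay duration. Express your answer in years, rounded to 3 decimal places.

4.390 years

Periodic yield y = 0.0525. Discount each cash flow and weight by its year:
  t   CF        PV=CF/(1+0.0525)^t    t·PV
  1       140.00       133.0166       133.0166
  2       140.00       126.3816       252.7632
  3       185.00       158.6739       476.0216
  4       185.00       150.7590       603.0361
  5     2,185.00     1,691.7684     8,458.8422
  Σ                  2,260.5996     9,923.6797
Price P = Σ PV = 2,260.5996.
Macaulay duration = Σ(t·PV) / P = 9,923.6797 / 2,260.5996 = 4.38984 years.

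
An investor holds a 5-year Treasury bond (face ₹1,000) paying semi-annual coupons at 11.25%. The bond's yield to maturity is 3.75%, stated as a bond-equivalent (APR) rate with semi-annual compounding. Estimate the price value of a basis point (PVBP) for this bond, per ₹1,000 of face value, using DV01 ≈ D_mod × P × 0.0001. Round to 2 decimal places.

₹0.54

Periodic yield y = 0.01875.
  t   CF        PV=CF/(1+0.01875)^t    t·PV
  1        56.25        55.2147        55.2147
  2        56.25        54.1985       108.3970
  3        56.25        53.2010       159.6030
  4        56.25        52.2218       208.8873
  5        56.25        51.2607       256.3034
  6        56.25        50.3172       301.9034
  7        56.25        49.3912       345.7381
  8        56.25        48.4821       387.8569
  9        56.25        47.5898       428.3083
  10    1,056.25       877.1836     8,771.8360
  Σ                  1,339.0606    11,024.0481
P = 1,339.0606; D_Mac = 8.23267 half-year periods = 4.11634 yrs; D_mod = 4.04058 yrs.
DV01 ≈ 4.04058 × 1,339.0606 × 0.0001 = 0.541058.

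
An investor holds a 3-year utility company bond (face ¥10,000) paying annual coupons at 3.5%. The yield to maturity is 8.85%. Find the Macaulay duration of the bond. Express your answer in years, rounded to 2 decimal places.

2.89 years

Periodic yield y = 0.0885. Discount each cash flow and weight by its year:
  t   CF        PV=CF/(1+0.0885)^t    t·PV
  1       350.00       321.5434       321.5434
  2       350.00       295.4005       590.8009
  3    10,350.00     8,025.1849    24,075.5548
  Σ                  8,642.1288    24,987.8992
Price P = Σ PV = 8,642.1288.
Macaulay duration = Σ(t·PV) / P = 24,987.8992 / 8,642.1288 = 2.89141 years.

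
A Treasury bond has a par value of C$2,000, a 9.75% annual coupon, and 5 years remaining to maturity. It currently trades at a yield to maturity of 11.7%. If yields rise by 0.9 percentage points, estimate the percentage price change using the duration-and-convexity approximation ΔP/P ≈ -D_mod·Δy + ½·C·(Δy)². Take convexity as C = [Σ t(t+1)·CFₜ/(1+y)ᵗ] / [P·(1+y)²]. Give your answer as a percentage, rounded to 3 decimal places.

-3.271%

With y = 0.117:
  t   CF        PV=CF/(1+0.117)^t    t·PV        t(t+1)·PV
  1       195.00       174.5748       174.5748         349.1495
  2       195.00       156.2889       312.5779         937.7337
  3       195.00       139.9185       419.7555       1,679.0218
  4       195.00       125.2627       501.0510       2,505.2549
  5     2,195.00     1,262.3177     6,311.5883      37,869.5299
  Σ                  1,858.3626     7,719.5474      43,340.6897
P = 1,858.3626; D_Mac = 4.15395 yrs; D_mod = 3.71885 yrs; C = 18.69214.
Duration effect: -3.71885 × (+0.009) = -0.033470
Convexity effect: 0.5 × 18.69214 × (0.009)² = +0.0007570
ΔP/P ≈ -0.033470 + 0.0007570 = -0.032713 = -3.2713%.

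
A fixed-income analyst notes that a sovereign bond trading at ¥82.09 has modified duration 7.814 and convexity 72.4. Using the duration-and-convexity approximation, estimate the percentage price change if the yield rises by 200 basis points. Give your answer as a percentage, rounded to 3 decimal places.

Duration effect: -D_mod·Δy = -7.814 × (+0.02) = -0.156280
Convexity effect: ½·C·(Δy)² = 0.5 × 72.4 × (0.02)² = +0.0144800
ΔP/P ≈ -0.156280 + 0.0144800 = -0.141800
= -14.1800%.

-14.180%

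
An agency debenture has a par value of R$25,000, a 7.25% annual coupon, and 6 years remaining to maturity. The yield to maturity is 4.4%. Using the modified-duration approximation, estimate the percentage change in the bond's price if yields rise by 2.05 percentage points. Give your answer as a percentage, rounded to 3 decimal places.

Periodic yield y = 0.044. Modified duration first:
  t   CF        PV=CF/(1+0.044)^t    t·PV
  1     1,812.50     1,736.1111     1,736.1111
  2     1,812.50     1,662.9417     3,325.8834
  3     1,812.50     1,592.8560     4,778.5680
  4     1,812.50     1,525.7242     6,102.8966
  5     1,812.50     1,461.4216     7,307.1080
  6    26,812.50    20,707.8170   124,246.9018
  Σ                 28,686.8715   147,497.4689
P = 28,686.8715; D_Mac = 5.14164 yrs; D_mod = 5.14164/(1+0.044) = 4.92494 yrs.
ΔP/P ≈ -D_mod · Δy = -4.92494 × (+0.0205) = -0.100961 = -10.0961%.

-10.096%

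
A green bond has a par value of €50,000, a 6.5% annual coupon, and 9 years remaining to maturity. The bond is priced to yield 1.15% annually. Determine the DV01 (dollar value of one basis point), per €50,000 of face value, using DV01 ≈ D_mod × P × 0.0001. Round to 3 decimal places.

€53.591

Periodic yield y = 0.0115.
  t   CF        PV=CF/(1+0.0115)^t    t·PV
  1     3,250.00     3,213.0499     3,213.0499
  2     3,250.00     3,176.5199     6,353.0399
  3     3,250.00     3,140.4053     9,421.2159
  4     3,250.00     3,104.7012    12,418.8049
  5     3,250.00     3,069.4031    15,347.0154
  6     3,250.00     3,034.5063    18,207.0376
  7     3,250.00     3,000.0062    21,000.0434
  8     3,250.00     2,965.8984    23,727.1869
  9    53,250.00    48,042.6139   432,383.5248
  Σ                 72,747.1042   542,070.9186
P = 72,747.1042; D_Mac = 7.45144 yrs; D_mod = 7.36673 yrs.
DV01 ≈ 7.36673 × 72,747.1042 × 0.0001 = 53.590798.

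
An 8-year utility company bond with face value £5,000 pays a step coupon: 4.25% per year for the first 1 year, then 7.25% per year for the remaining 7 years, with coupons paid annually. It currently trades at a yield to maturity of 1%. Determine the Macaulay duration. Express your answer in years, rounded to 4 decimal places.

6.7831 years

Periodic yield y = 0.01. Discount each cash flow and weight by its year:
  t   CF        PV=CF/(1+0.01)^t    t·PV
  1       212.50       210.3960       210.3960
  2       362.50       355.3573       710.7146
  3       362.50       351.8389     1,055.5168
  4       362.50       348.3554     1,393.4215
  5       362.50       344.9063     1,724.5316
  6       362.50       341.4914     2,048.9484
  7       362.50       338.1103     2,366.7721
  8     5,362.50     4,952.1788    39,617.4302
  Σ                  7,242.6344    49,127.7312
Price P = Σ PV = 7,242.6344.
Macaulay duration = Σ(t·PV) / P = 49,127.7312 / 7,242.6344 = 6.78313 years.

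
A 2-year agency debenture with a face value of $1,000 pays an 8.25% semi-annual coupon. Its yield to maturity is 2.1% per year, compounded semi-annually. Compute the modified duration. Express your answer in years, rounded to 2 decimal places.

Periodic yield y = 0.0105. First find Macaulay duration:
  t   CF        PV=CF/(1+0.0105)^t    t·PV
  1        41.25        40.8214        40.8214
  2        41.25        40.3972        80.7944
  3        41.25        39.9774       119.9323
  4     1,041.25       998.6418     3,994.5672
  Σ                  1,119.8378     4,236.1153
P = 1,119.8378; Macaulay duration = 4,236.1153 / 1,119.8378 = 3.78279 half-year periods = 1.89140 years.
Modified duration = D_Mac / (1 + y) = 1.89140 / 1.0105 = 1.87174 years.

1.87 years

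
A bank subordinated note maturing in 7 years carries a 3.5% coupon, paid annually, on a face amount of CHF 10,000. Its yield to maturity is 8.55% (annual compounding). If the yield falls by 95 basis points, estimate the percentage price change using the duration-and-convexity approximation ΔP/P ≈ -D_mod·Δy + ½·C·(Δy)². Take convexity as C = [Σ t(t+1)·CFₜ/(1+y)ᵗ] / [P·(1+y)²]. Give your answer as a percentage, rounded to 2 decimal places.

With y = 0.0855:
  t   CF        PV=CF/(1+0.0855)^t    t·PV        t(t+1)·PV
  1       350.00       322.4321       322.4321         644.8641
  2       350.00       297.0355       594.0710       1,782.2131
  3       350.00       273.6394       820.9181       3,283.6723
  4       350.00       252.0860     1,008.3440       5,041.7201
  5       350.00       232.2303     1,161.1516       6,966.9094
  6       350.00       213.9386     1,283.6314       8,985.4197
  7    10,350.00     5,828.1612    40,797.1284     326,377.0271
  Σ                  7,419.5230    45,987.6765     353,081.8258
P = 7,419.5230; D_Mac = 6.19820 yrs; D_mod = 5.70999 yrs; C = 40.38683.
Duration effect: -5.70999 × (-0.0095) = +0.054245
Convexity effect: 0.5 × 40.38683 × (-0.0095)² = +0.0018225
ΔP/P ≈ +0.054245 + 0.0018225 = +0.056067 = +5.6067%.

+5.61%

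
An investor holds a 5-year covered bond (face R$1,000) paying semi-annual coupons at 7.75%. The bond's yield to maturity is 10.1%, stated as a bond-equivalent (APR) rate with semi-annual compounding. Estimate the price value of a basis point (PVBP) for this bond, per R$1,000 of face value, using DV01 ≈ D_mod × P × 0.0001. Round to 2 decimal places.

R$0.36

Periodic yield y = 0.0505.
  t   CF        PV=CF/(1+0.0505)^t    t·PV
  1        38.75        36.8872        36.8872
  2        38.75        35.1139        70.2279
  3        38.75        33.4259       100.2778
  4        38.75        31.8191       127.2763
  5        38.75        30.2895       151.4473
  6        38.75        28.8334       173.0002
  7        38.75        27.4473       192.1310
  8        38.75        26.1278       209.0226
  9        38.75        24.8718       223.8462
  10    1,038.75       634.6737     6,346.7365
  Σ                    909.4895     7,630.8529
P = 909.4895; D_Mac = 8.39026 half-year periods = 4.19513 yrs; D_mod = 3.99346 yrs.
DV01 ≈ 3.99346 × 909.4895 × 0.0001 = 0.363201.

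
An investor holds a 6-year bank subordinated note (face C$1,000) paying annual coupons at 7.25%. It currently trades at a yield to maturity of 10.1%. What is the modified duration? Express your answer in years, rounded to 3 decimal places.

Periodic yield y = 0.101. First find Macaulay duration:
  t   CF        PV=CF/(1+0.101)^t    t·PV
  1        72.50        65.8492        65.8492
  2        72.50        59.8086       119.6171
  3        72.50        54.3220       162.9661
  4        72.50        49.3388       197.3553
  5        72.50        44.8127       224.0637
  6     1,072.50       602.1066     3,612.6396
  Σ                    876.2380     4,382.4910
P = 876.2380; Macaulay duration = 4,382.4910 / 876.2380 = 5.00148 years.
Modified duration = D_Mac / (1 + y) = 5.00148 / 1.101 = 4.54267 years.

4.543 years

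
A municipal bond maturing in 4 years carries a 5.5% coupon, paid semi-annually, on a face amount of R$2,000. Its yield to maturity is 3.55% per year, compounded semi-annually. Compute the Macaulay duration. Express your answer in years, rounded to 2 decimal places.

Periodic yield y = 0.01775. Discount each cash flow and weight by its period:
  t   CF        PV=CF/(1+0.01775)^t    t·PV
  1        55.00        54.0408        54.0408
  2        55.00        53.0983       106.1966
  3        55.00        52.1722       156.5167
  4        55.00        51.2623       205.0493
  5        55.00        50.3683       251.8414
  6        55.00        49.4898       296.9390
  7        55.00        48.6267       340.3870
  8     2,055.00     1,785.1838    14,281.4704
  Σ                  2,144.2422    15,692.4411
Price P = Σ PV = 2,144.2422.
Macaulay duration = Σ(t·PV) / P = 15,692.4411 / 2,144.2422 = 7.31841 half-year periods.
In years: 7.31841 / 2 = 3.65920 years.

3.66 years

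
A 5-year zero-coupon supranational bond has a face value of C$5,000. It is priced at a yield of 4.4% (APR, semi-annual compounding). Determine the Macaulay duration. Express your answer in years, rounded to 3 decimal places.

5.000 years

A zero-coupon bond has a single cash flow at maturity, so its Macaulay duration equals its maturity: 5 years.
(Equivalently: 10 semi-annual periods ÷ 2 = 5 years.)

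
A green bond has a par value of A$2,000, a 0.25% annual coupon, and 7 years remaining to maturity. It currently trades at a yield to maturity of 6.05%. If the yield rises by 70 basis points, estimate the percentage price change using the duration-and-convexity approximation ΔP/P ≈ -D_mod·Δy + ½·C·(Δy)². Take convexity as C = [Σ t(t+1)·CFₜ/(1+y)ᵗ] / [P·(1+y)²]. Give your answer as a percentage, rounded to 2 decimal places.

With y = 0.0605:
  t   CF        PV=CF/(1+0.0605)^t    t·PV        t(t+1)·PV
  1         5.00         4.7148         4.7148           9.4295
  2         5.00         4.4458         8.8916          26.6747
  3         5.00         4.1922        12.5765          50.3059
  4         5.00         3.9530        15.8120          79.0601
  5         5.00         3.7275        18.6375         111.8247
  6         5.00         3.5148        21.0891         147.6234
  7     2,005.00     1,329.0449     9,303.3146      74,426.5168
  Σ                  1,353.5930     9,385.0359      74,851.4352
P = 1,353.5930; D_Mac = 6.93343 yrs; D_mod = 6.53788 yrs; C = 49.16892.
Duration effect: -6.53788 × (+0.007) = -0.045765
Convexity effect: 0.5 × 49.16892 × (0.007)² = +0.0012046
ΔP/P ≈ -0.045765 + 0.0012046 = -0.044561 = -4.4561%.

-4.46%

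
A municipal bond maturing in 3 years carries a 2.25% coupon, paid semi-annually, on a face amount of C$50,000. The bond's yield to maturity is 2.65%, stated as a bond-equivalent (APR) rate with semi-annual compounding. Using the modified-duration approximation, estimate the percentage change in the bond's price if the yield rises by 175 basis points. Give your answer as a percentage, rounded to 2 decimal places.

Periodic yield y = 0.01325. Modified duration first:
  t   CF        PV=CF/(1+0.01325)^t    t·PV
  1       562.50       555.1443       555.1443
  2       562.50       547.8849     1,095.7697
  3       562.50       540.7203     1,622.1610
  4       562.50       533.6495     2,134.5979
  5       562.50       526.6711     2,633.3554
  6    50,562.50    46,722.8003   280,336.8021
  Σ                 49,426.8704   288,377.8303
P = 49,426.8704; D_Mac = 5.83443 half-year periods = 2.91722 yrs; D_mod = 2.91722/(1+0.01325) = 2.87907 yrs.
ΔP/P ≈ -D_mod · Δy = -2.87907 × (+0.0175) = -0.050384 = -5.0384%.

-5.04%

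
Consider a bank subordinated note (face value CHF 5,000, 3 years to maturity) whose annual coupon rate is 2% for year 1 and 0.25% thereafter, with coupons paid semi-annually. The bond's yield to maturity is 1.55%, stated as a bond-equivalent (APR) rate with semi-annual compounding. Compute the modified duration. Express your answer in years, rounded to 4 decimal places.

2.9281 years

Periodic yield y = 0.00775. First find Macaulay duration:
  t   CF        PV=CF/(1+0.00775)^t    t·PV
  1        50.00        49.6155        49.6155
  2        50.00        49.2339        98.4678
  3         6.25         6.1069        18.3207
  4         6.25         6.0599        24.2398
  5         6.25         6.0133        30.0667
  6     5,006.25     4,779.6456    28,677.8734
  Σ                  4,896.6752    28,898.5839
P = 4,896.6752; Macaulay duration = 28,898.5839 / 4,896.6752 = 5.90167 half-year periods = 2.95084 years.
Modified duration = D_Mac / (1 + y) = 2.95084 / 1.00775 = 2.92814 years.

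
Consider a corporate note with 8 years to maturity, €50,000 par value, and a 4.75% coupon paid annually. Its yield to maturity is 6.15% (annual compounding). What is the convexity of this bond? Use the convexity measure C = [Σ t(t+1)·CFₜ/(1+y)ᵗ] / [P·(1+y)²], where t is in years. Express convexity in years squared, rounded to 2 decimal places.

51.06

With y = 0.0615:
  t   CF        PV=CF/(1+0.0615)^t    t·PV        t(t+1)·PV
  1     2,375.00     2,237.3999     2,237.3999       4,474.7998
  2     2,375.00     2,107.7719     4,215.5439      12,646.6316
  3     2,375.00     1,985.6542     5,956.9626      23,827.8504
  4     2,375.00     1,870.6116     7,482.4463      37,412.2317
  5     2,375.00     1,762.2342     8,811.1709      52,867.0255
  6     2,375.00     1,660.1358     9,960.8150      69,725.7049
  7     2,375.00     1,563.9527    10,947.6692      87,581.3533
  8    52,375.00    32,491.0726   259,928.5804   2,339,357.2239
  Σ                 45,678.8329   309,540.5882   2,627,892.8211
P = 45,678.8329.
Convexity = Σ t(t+1)·PV / [P·(1+y)²] = 2,627,892.8211 / (45,678.8329 × 1.126782) = 51.05669.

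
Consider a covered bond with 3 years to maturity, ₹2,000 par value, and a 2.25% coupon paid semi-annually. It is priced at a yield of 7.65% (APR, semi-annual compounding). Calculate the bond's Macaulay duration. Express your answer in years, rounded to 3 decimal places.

Periodic yield y = 0.03825. Discount each cash flow and weight by its period:
  t   CF        PV=CF/(1+0.03825)^t    t·PV
  1        22.50        21.6711        21.6711
  2        22.50        20.8727        41.7454
  3        22.50        20.1037        60.3112
  4        22.50        19.3631        77.4524
  5        22.50        18.6497        93.2487
  6     2,022.50     1,614.6444     9,687.8664
  Σ                  1,715.3048     9,982.2952
Price P = Σ PV = 1,715.3048.
Macaulay duration = Σ(t·PV) / P = 9,982.2952 / 1,715.3048 = 5.81955 half-year periods.
In years: 5.81955 / 2 = 2.90977 years.

2.910 years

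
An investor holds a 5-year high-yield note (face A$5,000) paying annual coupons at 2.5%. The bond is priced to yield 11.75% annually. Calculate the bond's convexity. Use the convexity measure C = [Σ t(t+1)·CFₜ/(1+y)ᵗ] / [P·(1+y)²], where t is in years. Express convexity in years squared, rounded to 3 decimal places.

With y = 0.1175:
  t   CF        PV=CF/(1+0.1175)^t    t·PV        t(t+1)·PV
  1       125.00       111.8568       111.8568         223.7136
  2       125.00       100.0956       200.1912         600.5735
  3       125.00        89.5710       268.7130       1,074.8520
  4       125.00        80.1530       320.6121       1,603.0604
  5     5,125.00     2,940.7372    14,703.6858      88,222.1151
  Σ                  3,322.4136    15,605.0589      91,724.3146
P = 3,322.4136.
Convexity = Σ t(t+1)·PV / [P·(1+y)²] = 91,724.3146 / (3,322.4136 × 1.248806) = 22.10730.

22.107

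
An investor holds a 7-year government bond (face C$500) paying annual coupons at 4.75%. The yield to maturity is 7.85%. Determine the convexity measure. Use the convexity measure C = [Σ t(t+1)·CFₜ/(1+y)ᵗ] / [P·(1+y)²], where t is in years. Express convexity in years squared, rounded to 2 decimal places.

39.30

With y = 0.0785:
  t   CF        PV=CF/(1+0.0785)^t    t·PV        t(t+1)·PV
  1        23.75        22.0213        22.0213          44.0427
  2        23.75        20.4185        40.8370         122.5109
  3        23.75        18.9323        56.7969         227.1875
  4        23.75        17.5543        70.2171         351.0856
  5        23.75        16.2766        81.3828         488.2971
  6        23.75        15.0919        90.5511         633.8580
  7       523.75       308.5908     2,160.1357      17,281.0854
  Σ                    418.8856     2,521.9419      19,148.0671
P = 418.8856.
Convexity = Σ t(t+1)·PV / [P·(1+y)²] = 19,148.0671 / (418.8856 × 1.163162) = 39.29970.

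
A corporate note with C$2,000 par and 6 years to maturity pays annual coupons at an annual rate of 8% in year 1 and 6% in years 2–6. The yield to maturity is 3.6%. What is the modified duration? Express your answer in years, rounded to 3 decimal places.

5.012 years

Periodic yield y = 0.036. First find Macaulay duration:
  t   CF        PV=CF/(1+0.036)^t    t·PV
  1       160.00       154.4402       154.4402
  2       120.00       111.8051       223.6103
  3       120.00       107.9200       323.7600
  4       120.00       104.1699       416.6796
  5       120.00       100.5501       502.7505
  6     2,120.00     1,714.6573    10,287.9437
  Σ                  2,293.5426    11,909.1842
P = 2,293.5426; Macaulay duration = 11,909.1842 / 2,293.5426 = 5.19248 years.
Modified duration = D_Mac / (1 + y) = 5.19248 / 1.036 = 5.01205 years.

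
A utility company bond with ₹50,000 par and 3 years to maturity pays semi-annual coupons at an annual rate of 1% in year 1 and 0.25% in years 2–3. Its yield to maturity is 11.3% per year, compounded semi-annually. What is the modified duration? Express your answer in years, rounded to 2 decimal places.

Periodic yield y = 0.0565. First find Macaulay duration:
  t   CF        PV=CF/(1+0.0565)^t    t·PV
  1       250.00       236.6304       236.6304
  2       250.00       223.9758       447.9515
  3        62.50        52.9995       158.9984
  4        62.50        50.1651       200.6606
  5        62.50        47.4824       237.4119
  6    50,062.50    35,999.4218   215,996.5306
  Σ                 36,610.6749   217,278.1834
P = 36,610.6749; Macaulay duration = 217,278.1834 / 36,610.6749 = 5.93483 half-year periods = 2.96742 years.
Modified duration = D_Mac / (1 + y) = 2.96742 / 1.0565 = 2.80872 years.

2.81 years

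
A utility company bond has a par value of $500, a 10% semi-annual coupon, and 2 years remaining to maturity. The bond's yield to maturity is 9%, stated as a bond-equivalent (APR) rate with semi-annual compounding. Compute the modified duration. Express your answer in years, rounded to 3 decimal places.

1.783 years

Periodic yield y = 0.045. First find Macaulay duration:
  t   CF        PV=CF/(1+0.045)^t    t·PV
  1        25.00        23.9234        23.9234
  2        25.00        22.8932        45.7865
  3        25.00        21.9074        65.7222
  4       525.00       440.2447     1,760.9788
  Σ                    508.9688     1,896.4110
P = 508.9688; Macaulay duration = 1,896.4110 / 508.9688 = 3.72599 half-year periods = 1.86299 years.
Modified duration = D_Mac / (1 + y) = 1.86299 / 1.045 = 1.78277 years.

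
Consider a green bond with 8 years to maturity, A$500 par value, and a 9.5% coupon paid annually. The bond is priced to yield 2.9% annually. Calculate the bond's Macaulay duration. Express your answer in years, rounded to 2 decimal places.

Periodic yield y = 0.029. Discount each cash flow and weight by its year:
  t   CF        PV=CF/(1+0.029)^t    t·PV
  1        47.50        46.1613        46.1613
  2        47.50        44.8604        89.7207
  3        47.50        43.5961       130.7883
  4        47.50        42.3674       169.4697
  5        47.50        41.1734       205.8670
  6        47.50        40.0130       240.0781
  7        47.50        38.8853       272.1974
  8       547.50       435.5732     3,484.5854
  Σ                    732.6302     4,638.8680
Price P = Σ PV = 732.6302.
Macaulay duration = Σ(t·PV) / P = 4,638.8680 / 732.6302 = 6.33180 years.

6.33 years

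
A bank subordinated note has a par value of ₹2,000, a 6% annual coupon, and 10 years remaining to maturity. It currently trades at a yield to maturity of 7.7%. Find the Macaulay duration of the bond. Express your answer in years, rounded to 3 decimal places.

7.644 years

Periodic yield y = 0.077. Discount each cash flow and weight by its year:
  t   CF        PV=CF/(1+0.077)^t    t·PV
  1       120.00       111.4206       111.4206
  2       120.00       103.4546       206.9092
  3       120.00        96.0581       288.1744
  4       120.00        89.1905       356.7619
  5       120.00        82.8138       414.0690
  6       120.00        76.8930       461.3582
  7       120.00        71.3956       499.7691
  8       120.00        66.2912       530.3293
  9       120.00        61.5517       553.9651
  10    2,120.00     1,009.6685    10,096.6855
  Σ                  1,768.7376    13,519.4423
Price P = Σ PV = 1,768.7376.
Macaulay duration = Σ(t·PV) / P = 13,519.4423 / 1,768.7376 = 7.64355 years.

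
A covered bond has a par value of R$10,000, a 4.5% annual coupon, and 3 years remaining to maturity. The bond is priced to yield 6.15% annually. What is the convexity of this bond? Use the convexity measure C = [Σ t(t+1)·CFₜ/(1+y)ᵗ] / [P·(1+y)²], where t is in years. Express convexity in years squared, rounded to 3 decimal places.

With y = 0.0615:
  t   CF        PV=CF/(1+0.0615)^t    t·PV        t(t+1)·PV
  1       450.00       423.9284       423.9284         847.8568
  2       450.00       399.3673       798.7346       2,396.2039
  3    10,450.00     8,736.8785    26,210.6354     104,842.5417
  Σ                  9,560.1742    27,433.2985     108,086.6024
P = 9,560.1742.
Convexity = Σ t(t+1)·PV / [P·(1+y)²] = 108,086.6024 / (9,560.1742 × 1.126782) = 10.03381.

10.034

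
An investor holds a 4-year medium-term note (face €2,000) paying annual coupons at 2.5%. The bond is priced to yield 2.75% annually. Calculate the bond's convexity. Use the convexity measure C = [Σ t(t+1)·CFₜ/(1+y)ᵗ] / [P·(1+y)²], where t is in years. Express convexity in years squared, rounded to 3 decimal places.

18.032

With y = 0.0275:
  t   CF        PV=CF/(1+0.0275)^t    t·PV        t(t+1)·PV
  1        50.00        48.6618        48.6618          97.3236
  2        50.00        47.3594        94.7188         284.1565
  3        50.00        46.0919       138.2757         553.1027
  4     2,050.00     1,839.1898     7,356.7590      36,783.7951
  Σ                  1,981.3029     7,638.4153      37,718.3779
P = 1,981.3029.
Convexity = Σ t(t+1)·PV / [P·(1+y)²] = 37,718.3779 / (1,981.3029 × 1.055756) = 18.03177.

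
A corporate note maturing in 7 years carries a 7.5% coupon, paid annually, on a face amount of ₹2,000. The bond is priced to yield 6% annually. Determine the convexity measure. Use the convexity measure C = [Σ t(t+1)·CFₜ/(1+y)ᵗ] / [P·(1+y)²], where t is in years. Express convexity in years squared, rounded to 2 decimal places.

38.12

With y = 0.06:
  t   CF        PV=CF/(1+0.06)^t    t·PV        t(t+1)·PV
  1       150.00       141.5094       141.5094         283.0189
  2       150.00       133.4995       266.9989         800.9968
  3       150.00       125.9429       377.8287       1,511.3147
  4       150.00       118.8140       475.2562       2,376.2810
  5       150.00       112.0887       560.4436       3,362.6618
  6       150.00       105.7441       634.4645       4,441.2514
  7     2,150.00     1,429.8728    10,009.1096      80,072.8765
  Σ                  2,167.4714    12,465.6109      92,848.4010
P = 2,167.4714.
Convexity = Σ t(t+1)·PV / [P·(1+y)²] = 92,848.4010 / (2,167.4714 × 1.123600) = 38.12495.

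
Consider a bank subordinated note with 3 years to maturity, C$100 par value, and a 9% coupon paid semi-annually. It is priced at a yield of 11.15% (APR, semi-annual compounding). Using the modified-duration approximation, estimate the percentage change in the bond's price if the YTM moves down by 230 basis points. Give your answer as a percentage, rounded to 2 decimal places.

+5.85%

Periodic yield y = 0.05575. Modified duration first:
  t   CF        PV=CF/(1+0.05575)^t    t·PV
  1         4.50         4.2624         4.2624
  2         4.50         4.0373         8.0746
  3         4.50         3.8241        11.4723
  4         4.50         3.6222        14.4887
  5         4.50         3.4309        17.1545
  6       104.50        75.4657       452.7944
  Σ                     94.6425       508.2467
P = 94.6425; D_Mac = 5.37017 half-year periods = 2.68509 yrs; D_mod = 2.68509/(1+0.05575) = 2.54330 yrs.
ΔP/P ≈ -D_mod · Δy = -2.54330 × (-0.023) = +0.058496 = +5.8496%.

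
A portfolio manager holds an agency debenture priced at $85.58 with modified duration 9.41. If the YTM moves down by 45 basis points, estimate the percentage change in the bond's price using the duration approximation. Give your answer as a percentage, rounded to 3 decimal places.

+4.235%

Duration approximation: ΔP/P ≈ -D_mod · Δy = -9.41 × (-0.0045) = +0.042345.
As a percentage: +4.2345%.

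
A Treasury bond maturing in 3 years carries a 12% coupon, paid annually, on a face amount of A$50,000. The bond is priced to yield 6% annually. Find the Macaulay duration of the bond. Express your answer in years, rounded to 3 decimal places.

Periodic yield y = 0.06. Discount each cash flow and weight by its year:
  t   CF        PV=CF/(1+0.06)^t    t·PV
  1     6,000.00     5,660.3774     5,660.3774
  2     6,000.00     5,339.9786    10,679.9573
  3    56,000.00    47,018.6798   141,056.0395
  Σ                 58,019.0358   157,396.3742
Price P = Σ PV = 58,019.0358.
Macaulay duration = Σ(t·PV) / P = 157,396.3742 / 58,019.0358 = 2.71284 years.

2.713 years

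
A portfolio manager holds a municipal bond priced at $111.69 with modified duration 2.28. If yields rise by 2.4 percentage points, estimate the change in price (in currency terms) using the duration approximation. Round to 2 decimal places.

-$6.11

Duration approximation: ΔP/P ≈ -D_mod · Δy = -2.28 × (+0.024) = -0.054720.
ΔP ≈ 111.69 × (-0.054720) = -6.1116768.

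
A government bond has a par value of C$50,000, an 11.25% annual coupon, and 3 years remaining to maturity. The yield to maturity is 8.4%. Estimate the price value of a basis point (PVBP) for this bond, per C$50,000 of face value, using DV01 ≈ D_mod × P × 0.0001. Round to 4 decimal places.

C$13.4477

Periodic yield y = 0.084.
  t   CF        PV=CF/(1+0.084)^t    t·PV
  1     5,625.00     5,189.1144     5,189.1144
  2     5,625.00     4,787.0059     9,574.0118
  3    55,625.00    43,669.8980   131,009.6940
  Σ                 53,646.0183   145,772.8201
P = 53,646.0183; D_Mac = 2.71731 yrs; D_mod = 2.50674 yrs.
DV01 ≈ 2.50674 × 53,646.0183 × 0.0001 = 13.447677.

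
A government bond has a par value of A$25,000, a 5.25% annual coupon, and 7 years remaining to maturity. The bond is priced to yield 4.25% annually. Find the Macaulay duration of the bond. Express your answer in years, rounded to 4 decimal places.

6.0669 years

Periodic yield y = 0.0425. Discount each cash flow and weight by its year:
  t   CF        PV=CF/(1+0.0425)^t    t·PV
  1     1,312.50     1,258.9928     1,258.9928
  2     1,312.50     1,207.6670     2,415.3339
  3     1,312.50     1,158.4335     3,475.3006
  4     1,312.50     1,111.2072     4,444.8289
  5     1,312.50     1,065.9062     5,329.5311
  6     1,312.50     1,022.4520     6,134.7120
  7    26,312.50    19,662.0895   137,634.6262
  Σ                 26,486.7482   160,693.3255
Price P = Σ PV = 26,486.7482.
Macaulay duration = Σ(t·PV) / P = 160,693.3255 / 26,486.7482 = 6.06693 years.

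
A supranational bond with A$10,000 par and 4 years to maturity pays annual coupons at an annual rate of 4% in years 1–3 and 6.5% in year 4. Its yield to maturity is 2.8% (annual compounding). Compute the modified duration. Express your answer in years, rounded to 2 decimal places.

Periodic yield y = 0.028. First find Macaulay duration:
  t   CF        PV=CF/(1+0.028)^t    t·PV
  1       400.00       389.1051       389.1051
  2       400.00       378.5069       757.0137
  3       400.00       368.1973     1,104.5920
  4    10,650.00     9,536.2395    38,144.9579
  Σ                 10,672.0488    40,395.6688
P = 10,672.0488; Macaulay duration = 40,395.6688 / 10,672.0488 = 3.78518 years.
Modified duration = D_Mac / (1 + y) = 3.78518 / 1.028 = 3.68209 years.

3.68 years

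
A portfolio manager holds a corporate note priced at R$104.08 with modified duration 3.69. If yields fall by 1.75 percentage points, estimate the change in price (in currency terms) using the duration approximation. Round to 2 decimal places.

+R$6.72

Duration approximation: ΔP/P ≈ -D_mod · Δy = -3.69 × (-0.0175) = +0.064575.
ΔP ≈ 104.08 × (+0.064575) = +6.720966.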